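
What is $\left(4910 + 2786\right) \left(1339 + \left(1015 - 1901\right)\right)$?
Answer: $3486288$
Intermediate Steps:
$\left(4910 + 2786\right) \left(1339 + \left(1015 - 1901\right)\right) = 7696 \left(1339 - 886\right) = 7696 \cdot 453 = 3486288$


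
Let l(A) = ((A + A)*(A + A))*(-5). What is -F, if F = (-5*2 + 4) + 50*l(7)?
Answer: 49006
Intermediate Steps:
l(A) = -20*A² (l(A) = ((2*A)*(2*A))*(-5) = (4*A²)*(-5) = -20*A²)
F = -49006 (F = (-5*2 + 4) + 50*(-20*7²) = (-10 + 4) + 50*(-20*49) = -6 + 50*(-980) = -6 - 49000 = -49006)
-F = -1*(-49006) = 49006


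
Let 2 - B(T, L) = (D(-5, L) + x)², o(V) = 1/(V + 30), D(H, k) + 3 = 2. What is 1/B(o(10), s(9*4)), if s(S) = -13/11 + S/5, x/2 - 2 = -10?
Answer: -1/287 ≈ -0.0034843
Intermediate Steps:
x = -16 (x = 4 + 2*(-10) = 4 - 20 = -16)
D(H, k) = -1 (D(H, k) = -3 + 2 = -1)
s(S) = -13/11 + S/5 (s(S) = -13*1/11 + S*(⅕) = -13/11 + S/5)
o(V) = 1/(30 + V)
B(T, L) = -287 (B(T, L) = 2 - (-1 - 16)² = 2 - 1*(-17)² = 2 - 1*289 = 2 - 289 = -287)
1/B(o(10), s(9*4)) = 1/(-287) = -1/287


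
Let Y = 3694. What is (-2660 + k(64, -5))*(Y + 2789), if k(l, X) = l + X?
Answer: -16862283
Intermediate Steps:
k(l, X) = X + l
(-2660 + k(64, -5))*(Y + 2789) = (-2660 + (-5 + 64))*(3694 + 2789) = (-2660 + 59)*6483 = -2601*6483 = -16862283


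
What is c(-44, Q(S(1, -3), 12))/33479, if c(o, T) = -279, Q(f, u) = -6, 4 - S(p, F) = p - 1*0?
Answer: -279/33479 ≈ -0.0083336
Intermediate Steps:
S(p, F) = 4 - p (S(p, F) = 4 - (p - 1*0) = 4 - (p + 0) = 4 - p)
c(-44, Q(S(1, -3), 12))/33479 = -279/33479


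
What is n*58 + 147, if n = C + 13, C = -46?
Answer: -1767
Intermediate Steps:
n = -33 (n = -46 + 13 = -33)
n*58 + 147 = -33*58 + 147 = -1914 + 147 = -1767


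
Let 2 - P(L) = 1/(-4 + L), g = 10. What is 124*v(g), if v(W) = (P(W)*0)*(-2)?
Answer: 0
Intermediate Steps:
P(L) = 2 - 1/(-4 + L)
v(W) = 0 (v(W) = (((-9 + 2*W)/(-4 + W))*0)*(-2) = 0*(-2) = 0)
124*v(g) = 124*0 = 0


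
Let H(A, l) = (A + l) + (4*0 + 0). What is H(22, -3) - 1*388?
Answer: -369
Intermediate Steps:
H(A, l) = A + l (H(A, l) = (A + l) + (0 + 0) = (A + l) + 0 = A + l)
H(22, -3) - 1*388 = (22 - 3) - 1*388 = 19 - 388 = -369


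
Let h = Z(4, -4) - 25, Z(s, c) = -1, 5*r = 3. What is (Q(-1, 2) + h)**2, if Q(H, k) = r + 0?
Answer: 16129/25 ≈ 645.16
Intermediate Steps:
r = 3/5 (r = (1/5)*3 = 3/5 ≈ 0.60000)
Q(H, k) = 3/5 (Q(H, k) = 3/5 + 0 = 3/5)
h = -26 (h = -1 - 25 = -26)
(Q(-1, 2) + h)**2 = (3/5 - 26)**2 = (-127/5)**2 = 16129/25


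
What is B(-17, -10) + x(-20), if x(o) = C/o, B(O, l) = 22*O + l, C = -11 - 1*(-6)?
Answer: -1535/4 ≈ -383.75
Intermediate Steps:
C = -5 (C = -11 + 6 = -5)
B(O, l) = l + 22*O
x(o) = -5/o
B(-17, -10) + x(-20) = (-10 + 22*(-17)) - 5/(-20) = (-10 - 374) - 5*(-1/20) = -384 + ¼ = -1535/4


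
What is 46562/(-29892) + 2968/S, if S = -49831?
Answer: -1204475239/744774126 ≈ -1.6172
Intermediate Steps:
46562/(-29892) + 2968/S = 46562/(-29892) + 2968/(-49831) = 46562*(-1/29892) + 2968*(-1/49831) = -23281/14946 - 2968/49831 = -1204475239/744774126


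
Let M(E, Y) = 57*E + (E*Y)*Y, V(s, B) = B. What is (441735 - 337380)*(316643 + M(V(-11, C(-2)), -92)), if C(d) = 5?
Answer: 37489325040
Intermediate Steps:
M(E, Y) = 57*E + E*Y**2
(441735 - 337380)*(316643 + M(V(-11, C(-2)), -92)) = (441735 - 337380)*(316643 + 5*(57 + (-92)**2)) = 104355*(316643 + 5*(57 + 8464)) = 104355*(316643 + 5*8521) = 104355*(316643 + 42605) = 104355*359248 = 37489325040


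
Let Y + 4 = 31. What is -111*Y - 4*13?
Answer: -3049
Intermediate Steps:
Y = 27 (Y = -4 + 31 = 27)
-111*Y - 4*13 = -111*27 - 4*13 = -2997 - 52 = -3049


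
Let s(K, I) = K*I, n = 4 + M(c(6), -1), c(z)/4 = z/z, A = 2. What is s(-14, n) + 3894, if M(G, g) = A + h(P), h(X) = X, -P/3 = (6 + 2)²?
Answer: 6498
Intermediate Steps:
P = -192 (P = -3*(6 + 2)² = -3*8² = -3*64 = -192)
c(z) = 4 (c(z) = 4*(z/z) = 4*1 = 4)
M(G, g) = -190 (M(G, g) = 2 - 192 = -190)
n = -186 (n = 4 - 190 = -186)
s(K, I) = I*K
s(-14, n) + 3894 = -186*(-14) + 3894 = 2604 + 3894 = 6498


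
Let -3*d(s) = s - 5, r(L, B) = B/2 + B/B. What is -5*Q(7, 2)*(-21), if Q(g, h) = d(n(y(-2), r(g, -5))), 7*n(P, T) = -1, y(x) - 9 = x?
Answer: 180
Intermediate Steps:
r(L, B) = 1 + B/2 (r(L, B) = B*(½) + 1 = B/2 + 1 = 1 + B/2)
y(x) = 9 + x
n(P, T) = -⅐ (n(P, T) = (⅐)*(-1) = -⅐)
d(s) = 5/3 - s/3 (d(s) = -(s - 5)/3 = -(-5 + s)/3 = 5/3 - s/3)
Q(g, h) = 12/7 (Q(g, h) = 5/3 - ⅓*(-⅐) = 5/3 + 1/21 = 12/7)
-5*Q(7, 2)*(-21) = -5*12/7*(-21) = -60/7*(-21) = 180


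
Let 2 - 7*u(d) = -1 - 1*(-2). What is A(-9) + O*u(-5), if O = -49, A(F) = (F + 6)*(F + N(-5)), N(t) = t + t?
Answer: 50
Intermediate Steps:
N(t) = 2*t
A(F) = (-10 + F)*(6 + F) (A(F) = (F + 6)*(F + 2*(-5)) = (6 + F)*(F - 10) = (6 + F)*(-10 + F) = (-10 + F)*(6 + F))
u(d) = ⅐ (u(d) = 2/7 - (-1 - 1*(-2))/7 = 2/7 - (-1 + 2)/7 = 2/7 - ⅐*1 = 2/7 - ⅐ = ⅐)
A(-9) + O*u(-5) = (-60 + (-9)² - 4*(-9)) - 49*⅐ = (-60 + 81 + 36) - 7 = 57 - 7 = 50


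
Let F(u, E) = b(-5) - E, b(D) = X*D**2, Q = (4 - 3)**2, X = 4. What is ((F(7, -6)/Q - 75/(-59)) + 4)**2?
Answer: 43099225/3481 ≈ 12381.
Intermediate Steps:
Q = 1 (Q = 1**2 = 1)
b(D) = 4*D**2
F(u, E) = 100 - E (F(u, E) = 4*(-5)**2 - E = 4*25 - E = 100 - E)
((F(7, -6)/Q - 75/(-59)) + 4)**2 = (((100 - 1*(-6))/1 - 75/(-59)) + 4)**2 = (((100 + 6)*1 - 75*(-1/59)) + 4)**2 = ((106*1 + 75/59) + 4)**2 = ((106 + 75/59) + 4)**2 = (6329/59 + 4)**2 = (6565/59)**2 = 43099225/3481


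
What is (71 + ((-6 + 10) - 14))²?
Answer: 3721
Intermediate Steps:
(71 + ((-6 + 10) - 14))² = (71 + (4 - 14))² = (71 - 10)² = 61² = 3721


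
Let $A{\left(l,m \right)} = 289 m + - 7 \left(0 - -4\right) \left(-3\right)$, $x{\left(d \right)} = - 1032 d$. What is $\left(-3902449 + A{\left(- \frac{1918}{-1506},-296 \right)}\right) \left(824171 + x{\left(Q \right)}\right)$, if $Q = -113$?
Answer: $-3751772944383$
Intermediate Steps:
$A{\left(l,m \right)} = 84 + 289 m$ ($A{\left(l,m \right)} = 289 m + - 7 \left(0 + 4\right) \left(-3\right) = 289 m + \left(-7\right) 4 \left(-3\right) = 289 m - -84 = 289 m + 84 = 84 + 289 m$)
$\left(-3902449 + A{\left(- \frac{1918}{-1506},-296 \right)}\right) \left(824171 + x{\left(Q \right)}\right) = \left(-3902449 + \left(84 + 289 \left(-296\right)\right)\right) \left(824171 - -116616\right) = \left(-3902449 + \left(84 - 85544\right)\right) \left(824171 + 116616\right) = \left(-3902449 - 85460\right) 940787 = \left(-3987909\right) 940787 = -3751772944383$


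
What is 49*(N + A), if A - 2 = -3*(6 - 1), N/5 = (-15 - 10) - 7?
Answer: -8477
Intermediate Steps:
N = -160 (N = 5*((-15 - 10) - 7) = 5*(-25 - 7) = 5*(-32) = -160)
A = -13 (A = 2 - 3*(6 - 1) = 2 - 3*5 = 2 - 15 = -13)
49*(N + A) = 49*(-160 - 13) = 49*(-173) = -8477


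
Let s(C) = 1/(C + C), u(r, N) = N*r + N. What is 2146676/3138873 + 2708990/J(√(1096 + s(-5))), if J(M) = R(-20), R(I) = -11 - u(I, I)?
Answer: -8502336217954/1227299343 ≈ -6927.7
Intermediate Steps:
u(r, N) = N + N*r
R(I) = -11 - I*(1 + I)
s(C) = 1/(2*C)
J(M) = -391 (J(M) = -11 - 1*(-20)*(1 - 20) = -11 - 1*(-20)*(-19) = -11 - 380 = -391)
2146676/3138873 + 2708990/J(√(1096 + s(-5))) = 2146676/3138873 + 2708990/(-391) = 2146676*(1/3138873) + 2708990*(-1/391) = 2146676/3138873 - 2708990/391 = -8502336217954/1227299343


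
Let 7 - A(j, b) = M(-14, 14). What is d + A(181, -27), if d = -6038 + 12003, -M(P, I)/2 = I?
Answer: 6000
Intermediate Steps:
M(P, I) = -2*I
d = 5965
A(j, b) = 35 (A(j, b) = 7 - (-2)*14 = 7 - 1*(-28) = 7 + 28 = 35)
d + A(181, -27) = 5965 + 35 = 6000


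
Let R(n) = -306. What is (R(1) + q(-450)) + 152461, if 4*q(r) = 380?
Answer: 152250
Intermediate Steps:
q(r) = 95 (q(r) = (¼)*380 = 95)
(R(1) + q(-450)) + 152461 = (-306 + 95) + 152461 = -211 + 152461 = 152250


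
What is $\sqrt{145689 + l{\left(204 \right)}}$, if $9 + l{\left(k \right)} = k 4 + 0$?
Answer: $8 \sqrt{2289} \approx 382.75$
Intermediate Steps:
$l{\left(k \right)} = -9 + 4 k$ ($l{\left(k \right)} = -9 + \left(k 4 + 0\right) = -9 + \left(4 k + 0\right) = -9 + 4 k$)
$\sqrt{145689 + l{\left(204 \right)}} = \sqrt{145689 + \left(-9 + 4 \cdot 204\right)} = \sqrt{145689 + \left(-9 + 816\right)} = \sqrt{145689 + 807} = \sqrt{146496} = 8 \sqrt{2289}$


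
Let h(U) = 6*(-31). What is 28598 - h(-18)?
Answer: 28784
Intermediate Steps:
h(U) = -186
28598 - h(-18) = 28598 - 1*(-186) = 28598 + 186 = 28784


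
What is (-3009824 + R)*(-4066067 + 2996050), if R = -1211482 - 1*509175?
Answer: 5061695088177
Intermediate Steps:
R = -1720657 (R = -1211482 - 509175 = -1720657)
(-3009824 + R)*(-4066067 + 2996050) = (-3009824 - 1720657)*(-4066067 + 2996050) = -4730481*(-1070017) = 5061695088177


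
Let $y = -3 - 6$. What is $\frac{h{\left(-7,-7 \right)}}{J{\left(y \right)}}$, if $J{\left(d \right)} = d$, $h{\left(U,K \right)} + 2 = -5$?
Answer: $\frac{7}{9} \approx 0.77778$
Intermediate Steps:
$h{\left(U,K \right)} = -7$ ($h{\left(U,K \right)} = -2 - 5 = -7$)
$y = -9$ ($y = -3 - 6 = -9$)
$\frac{h{\left(-7,-7 \right)}}{J{\left(y \right)}} = - \frac{7}{-9} = \left(-7\right) \left(- \frac{1}{9}\right) = \frac{7}{9}$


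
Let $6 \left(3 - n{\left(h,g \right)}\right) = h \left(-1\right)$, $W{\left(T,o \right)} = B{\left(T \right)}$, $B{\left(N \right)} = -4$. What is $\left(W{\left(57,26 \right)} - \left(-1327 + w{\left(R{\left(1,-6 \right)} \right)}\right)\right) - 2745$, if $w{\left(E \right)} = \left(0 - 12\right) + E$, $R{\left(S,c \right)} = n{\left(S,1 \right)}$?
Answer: $- \frac{8479}{6} \approx -1413.2$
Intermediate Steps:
$W{\left(T,o \right)} = -4$
$n{\left(h,g \right)} = 3 + \frac{h}{6}$ ($n{\left(h,g \right)} = 3 - \frac{h \left(-1\right)}{6} = 3 - \frac{\left(-1\right) h}{6} = 3 + \frac{h}{6}$)
$R{\left(S,c \right)} = 3 + \frac{S}{6}$
$w{\left(E \right)} = -12 + E$
$\left(W{\left(57,26 \right)} - \left(-1327 + w{\left(R{\left(1,-6 \right)} \right)}\right)\right) - 2745 = \left(-4 + \left(1327 - \left(-12 + \left(3 + \frac{1}{6} \cdot 1\right)\right)\right)\right) - 2745 = \left(-4 + \left(1327 - \left(-12 + \left(3 + \frac{1}{6}\right)\right)\right)\right) - 2745 = \left(-4 + \left(1327 - \left(-12 + \frac{19}{6}\right)\right)\right) - 2745 = \left(-4 + \left(1327 - - \frac{53}{6}\right)\right) - 2745 = \left(-4 + \left(1327 + \frac{53}{6}\right)\right) - 2745 = \left(-4 + \frac{8015}{6}\right) - 2745 = \frac{7991}{6} - 2745 = - \frac{8479}{6}$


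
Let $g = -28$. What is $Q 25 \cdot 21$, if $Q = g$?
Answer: $-14700$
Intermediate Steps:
$Q = -28$
$Q 25 \cdot 21 = \left(-28\right) 25 \cdot 21 = \left(-700\right) 21 = -14700$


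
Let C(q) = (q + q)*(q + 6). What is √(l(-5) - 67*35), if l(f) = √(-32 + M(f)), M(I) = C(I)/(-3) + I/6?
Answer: √(-9380 + 2*I*√118)/2 ≈ 0.05608 + 48.425*I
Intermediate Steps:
C(q) = 2*q*(6 + q) (C(q) = (2*q)*(6 + q) = 2*q*(6 + q))
M(I) = I/6 - 2*I*(6 + I)/3 (M(I) = (2*I*(6 + I))/(-3) + I/6 = (2*I*(6 + I))*(-⅓) + I*(⅙) = -2*I*(6 + I)/3 + I/6 = I/6 - 2*I*(6 + I)/3)
l(f) = √(-32 + f*(-23 - 4*f)/6)
√(l(-5) - 67*35) = √(√6*√(-192 - 5 - 4*(-5)*(6 - 5))/6 - 67*35) = √(√6*√(-192 - 5 - 4*(-5)*1)/6 - 2345) = √(√6*√(-192 - 5 + 20)/6 - 2345) = √(√6*√(-177)/6 - 2345) = √(√6*(I*√177)/6 - 2345) = √(I*√118/2 - 2345) = √(-2345 + I*√118/2)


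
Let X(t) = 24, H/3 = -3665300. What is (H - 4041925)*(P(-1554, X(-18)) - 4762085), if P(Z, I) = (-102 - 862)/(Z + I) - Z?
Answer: 10952967459370145/153 ≈ 7.1588e+13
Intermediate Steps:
H = -10995900 (H = 3*(-3665300) = -10995900)
P(Z, I) = -Z - 964/(I + Z) (P(Z, I) = -964/(I + Z) - Z = -Z - 964/(I + Z))
(H - 4041925)*(P(-1554, X(-18)) - 4762085) = (-10995900 - 4041925)*((-964 - 1*(-1554)² - 1*24*(-1554))/(24 - 1554) - 4762085) = -15037825*((-964 - 1*2414916 + 37296)/(-1530) - 4762085) = -15037825*(-(-964 - 2414916 + 37296)/1530 - 4762085) = -15037825*(-1/1530*(-2378584) - 4762085) = -15037825*(1189292/765 - 4762085) = -15037825*(-3641805733/765) = 10952967459370145/153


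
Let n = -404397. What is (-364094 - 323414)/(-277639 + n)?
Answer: 171877/170509 ≈ 1.0080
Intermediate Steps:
(-364094 - 323414)/(-277639 + n) = (-364094 - 323414)/(-277639 - 404397) = -687508/(-682036) = -687508*(-1/682036) = 171877/170509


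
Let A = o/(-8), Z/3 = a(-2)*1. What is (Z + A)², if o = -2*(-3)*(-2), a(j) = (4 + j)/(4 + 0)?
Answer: 9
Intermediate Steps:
a(j) = 1 + j/4 (a(j) = (4 + j)/4 = (4 + j)*(¼) = 1 + j/4)
o = -12 (o = 6*(-2) = -12)
Z = 3/2 (Z = 3*((1 + (¼)*(-2))*1) = 3*((1 - ½)*1) = 3*((½)*1) = 3*(½) = 3/2 ≈ 1.5000)
A = 3/2 (A = -12/(-8) = -12*(-⅛) = 3/2 ≈ 1.5000)
(Z + A)² = (3/2 + 3/2)² = 3² = 9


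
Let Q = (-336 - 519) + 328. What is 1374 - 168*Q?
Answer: 89910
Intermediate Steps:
Q = -527 (Q = -855 + 328 = -527)
1374 - 168*Q = 1374 - 168*(-527) = 1374 + 88536 = 89910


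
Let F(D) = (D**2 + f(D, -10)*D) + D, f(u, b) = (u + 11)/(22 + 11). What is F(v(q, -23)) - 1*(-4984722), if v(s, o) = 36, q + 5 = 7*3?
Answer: 54847158/11 ≈ 4.9861e+6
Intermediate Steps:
f(u, b) = 1/3 + u/33 (f(u, b) = (11 + u)/33 = (11 + u)*(1/33) = 1/3 + u/33)
q = 16 (q = -5 + 7*3 = -5 + 21 = 16)
F(D) = D + D**2 + D*(1/3 + D/33) (F(D) = (D**2 + (1/3 + D/33)*D) + D = (D**2 + D*(1/3 + D/33)) + D = D + D**2 + D*(1/3 + D/33))
F(v(q, -23)) - 1*(-4984722) = (2/33)*36*(22 + 17*36) - 1*(-4984722) = (2/33)*36*(22 + 612) + 4984722 = (2/33)*36*634 + 4984722 = 15216/11 + 4984722 = 54847158/11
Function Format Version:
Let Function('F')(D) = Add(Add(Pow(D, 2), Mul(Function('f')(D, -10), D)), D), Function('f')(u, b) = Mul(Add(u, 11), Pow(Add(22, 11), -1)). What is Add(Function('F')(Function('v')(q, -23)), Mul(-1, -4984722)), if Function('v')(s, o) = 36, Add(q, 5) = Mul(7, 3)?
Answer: Rational(54847158, 11) ≈ 4.9861e+6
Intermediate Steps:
Function('f')(u, b) = Add(Rational(1, 3), Mul(Rational(1, 33), u)) (Function('f')(u, b) = Mul(Add(11, u), Pow(33, -1)) = Mul(Add(11, u), Rational(1, 33)) = Add(Rational(1, 3), Mul(Rational(1, 33), u)))
q = 16 (q = Add(-5, Mul(7, 3)) = Add(-5, 21) = 16)
Function('F')(D) = Add(D, Pow(D, 2), Mul(D, Add(Rational(1, 3), Mul(Rational(1, 33), D)))) (Function('F')(D) = Add(Add(Pow(D, 2), Mul(Add(Rational(1, 3), Mul(Rational(1, 33), D)), D)), D) = Add(Add(Pow(D, 2), Mul(D, Add(Rational(1, 3), Mul(Rational(1, 33), D)))), D) = Add(D, Pow(D, 2), Mul(D, Add(Rational(1, 3), Mul(Rational(1, 33), D)))))
Add(Function('F')(Function('v')(q, -23)), Mul(-1, -4984722)) = Add(Mul(Rational(2, 33), 36, Add(22, Mul(17, 36))), Mul(-1, -4984722)) = Add(Mul(Rational(2, 33), 36, Add(22, 612)), 4984722) = Add(Mul(Rational(2, 33), 36, 634), 4984722) = Add(Rational(15216, 11), 4984722) = Rational(54847158, 11)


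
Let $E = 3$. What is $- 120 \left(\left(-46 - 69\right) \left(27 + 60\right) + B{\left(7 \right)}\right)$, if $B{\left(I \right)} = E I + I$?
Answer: $1197240$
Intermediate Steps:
$B{\left(I \right)} = 4 I$ ($B{\left(I \right)} = 3 I + I = 4 I$)
$- 120 \left(\left(-46 - 69\right) \left(27 + 60\right) + B{\left(7 \right)}\right) = - 120 \left(\left(-46 - 69\right) \left(27 + 60\right) + 4 \cdot 7\right) = - 120 \left(\left(-115\right) 87 + 28\right) = - 120 \left(-10005 + 28\right) = \left(-120\right) \left(-9977\right) = 1197240$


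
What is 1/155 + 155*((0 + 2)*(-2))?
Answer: -96099/155 ≈ -619.99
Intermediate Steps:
1/155 + 155*((0 + 2)*(-2)) = 1/155 + 155*(2*(-2)) = 1/155 + 155*(-4) = 1/155 - 620 = -96099/155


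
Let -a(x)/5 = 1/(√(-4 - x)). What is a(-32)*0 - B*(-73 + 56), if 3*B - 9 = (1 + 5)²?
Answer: 255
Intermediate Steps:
B = 15 (B = 3 + (1 + 5)²/3 = 3 + (⅓)*6² = 3 + (⅓)*36 = 3 + 12 = 15)
a(x) = -5/√(-4 - x)
a(-32)*0 - B*(-73 + 56) = -5/√(-4 - 1*(-32))*0 - 15*(-73 + 56) = -5/√(-4 + 32)*0 - 15*(-17) = -5*√7/14*0 - 1*(-255) = -5*√7/14*0 + 255 = 0 + 255 = 255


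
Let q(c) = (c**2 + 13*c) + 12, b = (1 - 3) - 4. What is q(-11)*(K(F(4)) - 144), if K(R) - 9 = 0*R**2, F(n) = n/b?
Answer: 1350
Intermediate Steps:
b = -6 (b = -2 - 4 = -6)
q(c) = 12 + c**2 + 13*c
F(n) = -n/6 (F(n) = n/(-6) = n*(-1/6) = -n/6)
K(R) = 9 (K(R) = 9 + 0*R**2 = 9 + 0 = 9)
q(-11)*(K(F(4)) - 144) = (12 + (-11)**2 + 13*(-11))*(9 - 144) = (12 + 121 - 143)*(-135) = -10*(-135) = 1350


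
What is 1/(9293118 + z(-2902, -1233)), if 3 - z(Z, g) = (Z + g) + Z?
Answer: 1/9300158 ≈ 1.0753e-7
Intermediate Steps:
z(Z, g) = 3 - g - 2*Z (z(Z, g) = 3 - ((Z + g) + Z) = 3 - (g + 2*Z) = 3 + (-g - 2*Z) = 3 - g - 2*Z)
1/(9293118 + z(-2902, -1233)) = 1/(9293118 + (3 - 1*(-1233) - 2*(-2902))) = 1/(9293118 + (3 + 1233 + 5804)) = 1/(9293118 + 7040) = 1/9300158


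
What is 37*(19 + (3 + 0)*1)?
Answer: 814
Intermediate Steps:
37*(19 + (3 + 0)*1) = 37*(19 + 3*1) = 37*(19 + 3) = 37*22 = 814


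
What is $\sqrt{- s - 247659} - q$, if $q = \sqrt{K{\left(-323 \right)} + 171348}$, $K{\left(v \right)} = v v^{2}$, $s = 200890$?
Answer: $i \left(\sqrt{448549} - \sqrt{33526919}\right) \approx - 5120.5 i$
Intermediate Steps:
$K{\left(v \right)} = v^{3}$
$q = i \sqrt{33526919}$ ($q = \sqrt{\left(-323\right)^{3} + 171348} = \sqrt{-33698267 + 171348} = \sqrt{-33526919} = i \sqrt{33526919} \approx 5790.2 i$)
$\sqrt{- s - 247659} - q = \sqrt{\left(-1\right) 200890 - 247659} - i \sqrt{33526919} = \sqrt{-200890 - 247659} - i \sqrt{33526919} = \sqrt{-448549} - i \sqrt{33526919} = i \sqrt{448549} - i \sqrt{33526919}$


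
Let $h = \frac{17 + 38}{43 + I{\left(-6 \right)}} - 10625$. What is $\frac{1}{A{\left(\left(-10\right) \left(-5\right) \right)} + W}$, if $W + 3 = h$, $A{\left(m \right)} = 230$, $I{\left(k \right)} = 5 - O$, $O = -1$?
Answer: $- \frac{49}{509447} \approx -9.6183 \cdot 10^{-5}$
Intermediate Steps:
$I{\left(k \right)} = 6$ ($I{\left(k \right)} = 5 - -1 = 5 + 1 = 6$)
$h = - \frac{520570}{49}$ ($h = \frac{17 + 38}{43 + 6} - 10625 = \frac{55}{49} - 10625 = - \frac{520570}{49} \approx -10624.0$)
$W = - \frac{520717}{49}$ ($W = -3 - \frac{520570}{49} = - \frac{520717}{49} \approx -10627.0$)
$\frac{1}{A{\left(\left(-10\right) \left(-5\right) \right)} + W} = \frac{1}{230 - \frac{520717}{49}} = \frac{1}{- \frac{509447}{49}} = - \frac{49}{509447}$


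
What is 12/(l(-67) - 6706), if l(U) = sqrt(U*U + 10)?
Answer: -80472/44965937 - 12*sqrt(4499)/44965937 ≈ -0.0018075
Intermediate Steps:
l(U) = sqrt(10 + U**2) (l(U) = sqrt(U**2 + 10) = sqrt(10 + U**2))
12/(l(-67) - 6706) = 12/(sqrt(10 + (-67)**2) - 6706) = 12/(sqrt(10 + 4489) - 6706) = 12/(sqrt(4499) - 6706) = 12/(-6706 + sqrt(4499))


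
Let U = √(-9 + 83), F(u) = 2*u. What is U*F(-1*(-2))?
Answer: 4*√74 ≈ 34.409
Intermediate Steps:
U = √74 ≈ 8.6023
U*F(-1*(-2)) = √74*(2*(-1*(-2))) = √74*(2*2) = √74*4 = 4*√74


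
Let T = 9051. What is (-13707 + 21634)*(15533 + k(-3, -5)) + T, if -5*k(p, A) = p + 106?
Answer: 614879229/5 ≈ 1.2298e+8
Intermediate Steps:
k(p, A) = -106/5 - p/5 (k(p, A) = -(p + 106)/5 = -(106 + p)/5 = -106/5 - p/5)
(-13707 + 21634)*(15533 + k(-3, -5)) + T = (-13707 + 21634)*(15533 + (-106/5 - ⅕*(-3))) + 9051 = 7927*(15533 + (-106/5 + ⅗)) + 9051 = 7927*(15533 - 103/5) + 9051 = 7927*(77562/5) + 9051 = 614833974/5 + 9051 = 614879229/5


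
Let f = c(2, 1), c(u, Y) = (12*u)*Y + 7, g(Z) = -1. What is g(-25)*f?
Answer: -31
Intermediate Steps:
c(u, Y) = 7 + 12*Y*u (c(u, Y) = 12*Y*u + 7 = 7 + 12*Y*u)
f = 31 (f = 7 + 12*1*2 = 7 + 24 = 31)
g(-25)*f = -1*31 = -31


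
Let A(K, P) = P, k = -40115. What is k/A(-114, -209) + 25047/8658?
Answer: 39172277/201058 ≈ 194.83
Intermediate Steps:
k/A(-114, -209) + 25047/8658 = -40115/(-209) + 25047/8658 = -40115*(-1/209) + 25047*(1/8658) = 40115/209 + 2783/962 = 39172277/201058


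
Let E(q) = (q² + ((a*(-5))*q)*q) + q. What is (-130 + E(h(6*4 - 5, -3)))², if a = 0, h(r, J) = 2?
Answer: 15376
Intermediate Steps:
E(q) = q + q² (E(q) = (q² + ((0*(-5))*q)*q) + q = (q² + (0*q)*q) + q = (q² + 0*q) + q = (q² + 0) + q = q² + q = q + q²)
(-130 + E(h(6*4 - 5, -3)))² = (-130 + 2*(1 + 2))² = (-130 + 2*3)² = (-130 + 6)² = (-124)² = 15376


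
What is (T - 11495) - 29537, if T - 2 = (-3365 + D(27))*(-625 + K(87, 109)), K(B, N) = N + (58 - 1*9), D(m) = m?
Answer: 1517816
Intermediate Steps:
K(B, N) = 49 + N (K(B, N) = N + (58 - 9) = N + 49 = 49 + N)
T = 1558848 (T = 2 + (-3365 + 27)*(-625 + (49 + 109)) = 2 - 3338*(-625 + 158) = 2 - 3338*(-467) = 2 + 1558846 = 1558848)
(T - 11495) - 29537 = (1558848 - 11495) - 29537 = 1547353 - 29537 = 1517816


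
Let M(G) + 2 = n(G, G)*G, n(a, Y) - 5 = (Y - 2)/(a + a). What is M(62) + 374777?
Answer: 375115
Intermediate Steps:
n(a, Y) = 5 + (-2 + Y)/(2*a) (n(a, Y) = 5 + (Y - 2)/(a + a) = 5 + (-2 + Y)/((2*a)) = 5 + (-2 + Y)*(1/(2*a)) = 5 + (-2 + Y)/(2*a))
M(G) = -3 + 11*G/2 (M(G) = -2 + ((-2 + G + 10*G)/(2*G))*G = -2 + ((-2 + 11*G)/(2*G))*G = -2 + (-1 + 11*G/2) = -3 + 11*G/2)
M(62) + 374777 = (-3 + (11/2)*62) + 374777 = (-3 + 341) + 374777 = 338 + 374777 = 375115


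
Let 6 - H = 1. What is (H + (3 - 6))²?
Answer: 4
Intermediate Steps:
H = 5 (H = 6 - 1*1 = 6 - 1 = 5)
(H + (3 - 6))² = (5 + (3 - 6))² = (5 - 3)² = 2² = 4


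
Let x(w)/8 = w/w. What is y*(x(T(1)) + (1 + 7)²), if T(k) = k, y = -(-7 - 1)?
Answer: 576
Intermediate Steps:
y = 8 (y = -1*(-8) = 8)
x(w) = 8 (x(w) = 8*(w/w) = 8*1 = 8)
y*(x(T(1)) + (1 + 7)²) = 8*(8 + (1 + 7)²) = 8*(8 + 8²) = 8*(8 + 64) = 8*72 = 576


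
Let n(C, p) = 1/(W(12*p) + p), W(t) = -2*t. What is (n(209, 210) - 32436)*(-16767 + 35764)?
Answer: -2976181741357/4830 ≈ -6.1619e+8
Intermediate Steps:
n(C, p) = -1/(23*p) (n(C, p) = 1/(-24*p + p) = 1/(-23*p) = -1/(23*p))
(n(209, 210) - 32436)*(-16767 + 35764) = (-1/23/210 - 32436)*(-16767 + 35764) = (-1/23*1/210 - 32436)*18997 = (-1/4830 - 32436)*18997 = -156665881/4830*18997 = -2976181741357/4830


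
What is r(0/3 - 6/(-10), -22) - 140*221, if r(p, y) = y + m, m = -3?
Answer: -30965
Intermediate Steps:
r(p, y) = -3 + y (r(p, y) = y - 3 = -3 + y)
r(0/3 - 6/(-10), -22) - 140*221 = (-3 - 22) - 140*221 = -25 - 30940 = -30965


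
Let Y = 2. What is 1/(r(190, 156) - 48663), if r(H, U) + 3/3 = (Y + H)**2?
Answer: -1/11800 ≈ -8.4746e-5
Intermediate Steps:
r(H, U) = -1 + (2 + H)**2
1/(r(190, 156) - 48663) = 1/((-1 + (2 + 190)**2) - 48663) = 1/((-1 + 192**2) - 48663) = 1/((-1 + 36864) - 48663) = 1/(36863 - 48663) = 1/(-11800) = -1/11800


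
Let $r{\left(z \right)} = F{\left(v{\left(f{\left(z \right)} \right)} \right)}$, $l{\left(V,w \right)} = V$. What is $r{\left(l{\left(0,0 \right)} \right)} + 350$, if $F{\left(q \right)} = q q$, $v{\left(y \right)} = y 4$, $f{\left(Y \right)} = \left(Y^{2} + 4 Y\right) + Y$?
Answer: $350$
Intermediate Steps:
$f{\left(Y \right)} = Y^{2} + 5 Y$
$v{\left(y \right)} = 4 y$
$F{\left(q \right)} = q^{2}$
$r{\left(z \right)} = 16 z^{2} \left(5 + z\right)^{2}$ ($r{\left(z \right)} = \left(4 z \left(5 + z\right)\right)^{2} = 16 z^{2} \left(5 + z\right)^{2}$)
$r{\left(l{\left(0,0 \right)} \right)} + 350 = 16 \cdot 0^{2} \left(5 + 0\right)^{2} + 350 = 16 \cdot 0 \cdot 5^{2} + 350 = 16 \cdot 0 \cdot 25 + 350 = 0 + 350 = 350$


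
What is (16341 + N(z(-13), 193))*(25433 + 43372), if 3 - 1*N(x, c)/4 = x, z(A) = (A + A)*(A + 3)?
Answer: 1053610965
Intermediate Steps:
z(A) = 2*A*(3 + A) (z(A) = (2*A)*(3 + A) = 2*A*(3 + A))
N(x, c) = 12 - 4*x
(16341 + N(z(-13), 193))*(25433 + 43372) = (16341 + (12 - 8*(-13)*(3 - 13)))*(25433 + 43372) = (16341 + (12 - 8*(-13)*(-10)))*68805 = (16341 + (12 - 4*260))*68805 = (16341 + (12 - 1040))*68805 = (16341 - 1028)*68805 = 15313*68805 = 1053610965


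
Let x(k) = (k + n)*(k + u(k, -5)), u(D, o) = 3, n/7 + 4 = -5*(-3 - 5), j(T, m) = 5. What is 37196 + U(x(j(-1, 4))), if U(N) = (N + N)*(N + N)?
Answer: 16945740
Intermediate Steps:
n = 252 (n = -28 + 7*(-5*(-3 - 5)) = -28 + 7*(-5*(-8)) = -28 + 7*40 = -28 + 280 = 252)
x(k) = (3 + k)*(252 + k) (x(k) = (k + 252)*(k + 3) = (252 + k)*(3 + k) = (3 + k)*(252 + k))
U(N) = 4*N**2 (U(N) = (2*N)*(2*N) = 4*N**2)
37196 + U(x(j(-1, 4))) = 37196 + 4*(756 + 5**2 + 255*5)**2 = 37196 + 4*(756 + 25 + 1275)**2 = 37196 + 4*2056**2 = 37196 + 4*4227136 = 37196 + 16908544 = 16945740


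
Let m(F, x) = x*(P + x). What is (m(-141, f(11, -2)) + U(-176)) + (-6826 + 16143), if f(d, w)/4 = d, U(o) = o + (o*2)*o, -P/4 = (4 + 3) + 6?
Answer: 70741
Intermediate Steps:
P = -52 (P = -4*((4 + 3) + 6) = -4*(7 + 6) = -4*13 = -52)
U(o) = o + 2*o² (U(o) = o + (2*o)*o = o + 2*o²)
f(d, w) = 4*d
m(F, x) = x*(-52 + x)
(m(-141, f(11, -2)) + U(-176)) + (-6826 + 16143) = ((4*11)*(-52 + 4*11) - 176*(1 + 2*(-176))) + (-6826 + 16143) = (44*(-52 + 44) - 176*(1 - 352)) + 9317 = (44*(-8) - 176*(-351)) + 9317 = (-352 + 61776) + 9317 = 61424 + 9317 = 70741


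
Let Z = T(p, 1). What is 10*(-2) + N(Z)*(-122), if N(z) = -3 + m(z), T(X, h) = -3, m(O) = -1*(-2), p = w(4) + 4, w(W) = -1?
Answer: 102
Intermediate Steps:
p = 3 (p = -1 + 4 = 3)
m(O) = 2
Z = -3
N(z) = -1 (N(z) = -3 + 2 = -1)
10*(-2) + N(Z)*(-122) = 10*(-2) - 1*(-122) = -20 + 122 = 102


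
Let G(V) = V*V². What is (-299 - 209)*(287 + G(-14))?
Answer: 1248156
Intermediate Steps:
G(V) = V³
(-299 - 209)*(287 + G(-14)) = (-299 - 209)*(287 + (-14)³) = -508*(287 - 2744) = -508*(-2457) = 1248156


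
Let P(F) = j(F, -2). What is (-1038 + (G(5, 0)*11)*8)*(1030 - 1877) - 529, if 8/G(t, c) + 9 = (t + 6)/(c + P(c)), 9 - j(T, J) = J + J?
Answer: 50444693/53 ≈ 9.5179e+5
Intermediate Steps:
j(T, J) = 9 - 2*J (j(T, J) = 9 - (J + J) = 9 - 2*J)
P(F) = 13 (P(F) = 9 - 2*(-2) = 9 + 4 = 13)
G(t, c) = 8/(-9 + (6 + t)/(13 + c)) (G(t, c) = 8/(-9 + (t + 6)/(c + 13)) = 8/(-9 + (6 + t)/(13 + c)))
(-1038 + (G(5, 0)*11)*8)*(1030 - 1877) - 529 = (-1038 + ((8*(13 + 0)/(-111 + 5 - 9*0))*11)*8)*(1030 - 1877) - 529 = (-1038 + ((8*13/(-111 + 5 + 0))*11)*8)*(-847) - 529 = (-1038 + ((8*13/(-106))*11)*8)*(-847) - 529 = (-1038 + ((8*(-1/106)*13)*11)*8)*(-847) - 529 = (-1038 - 52/53*11*8)*(-847) - 529 = (-1038 - 572/53*8)*(-847) - 529 = (-1038 - 4576/53)*(-847) - 529 = -59590/53*(-847) - 529 = 50472730/53 - 529 = 50444693/53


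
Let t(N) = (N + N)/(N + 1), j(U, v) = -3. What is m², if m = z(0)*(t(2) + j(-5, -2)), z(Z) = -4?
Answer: 400/9 ≈ 44.444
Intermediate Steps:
t(N) = 2*N/(1 + N) (t(N) = (2*N)/(1 + N) = 2*N/(1 + N))
m = 20/3 (m = -4*(2*2/(1 + 2) - 3) = -4*(2*2/3 - 3) = -4*(2*2*(⅓) - 3) = -4*(4/3 - 3) = -4*(-5/3) = 20/3 ≈ 6.6667)
m² = (20/3)² = 400/9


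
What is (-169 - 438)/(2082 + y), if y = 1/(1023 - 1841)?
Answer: -496526/1703075 ≈ -0.29155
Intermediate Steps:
y = -1/818 (y = 1/(-818) = -1/818 ≈ -0.0012225)
(-169 - 438)/(2082 + y) = (-169 - 438)/(2082 - 1/818) = -607/1703075/818 = -607*818/1703075 = -496526/1703075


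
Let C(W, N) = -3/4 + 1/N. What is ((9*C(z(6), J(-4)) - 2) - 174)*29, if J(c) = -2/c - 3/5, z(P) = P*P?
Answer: -31639/4 ≈ -7909.8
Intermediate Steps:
z(P) = P²
J(c) = -⅗ - 2/c (J(c) = -2/c - 3*⅕ = -2/c - ⅗ = -⅗ - 2/c)
C(W, N) = -¾ + 1/N (C(W, N) = -3*¼ + 1/N = -¾ + 1/N)
((9*C(z(6), J(-4)) - 2) - 174)*29 = ((9*(-¾ + 1/(-⅗ - 2/(-4))) - 2) - 174)*29 = ((9*(-¾ + 1/(-⅗ - 2*(-¼))) - 2) - 174)*29 = ((9*(-¾ + 1/(-⅗ + ½)) - 2) - 174)*29 = ((9*(-¾ + 1/(-⅒)) - 2) - 174)*29 = ((9*(-¾ - 10) - 2) - 174)*29 = ((9*(-43/4) - 2) - 174)*29 = ((-387/4 - 2) - 174)*29 = (-395/4 - 174)*29 = -1091/4*29 = -31639/4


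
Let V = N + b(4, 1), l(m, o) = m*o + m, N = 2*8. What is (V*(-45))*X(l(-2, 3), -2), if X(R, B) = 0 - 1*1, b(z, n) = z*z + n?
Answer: 1485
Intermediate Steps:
b(z, n) = n + z² (b(z, n) = z² + n = n + z²)
N = 16
l(m, o) = m + m*o
X(R, B) = -1 (X(R, B) = 0 - 1 = -1)
V = 33 (V = 16 + (1 + 4²) = 16 + (1 + 16) = 16 + 17 = 33)
(V*(-45))*X(l(-2, 3), -2) = (33*(-45))*(-1) = -1485*(-1) = 1485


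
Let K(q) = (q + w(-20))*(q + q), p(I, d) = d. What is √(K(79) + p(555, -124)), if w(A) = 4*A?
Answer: I*√282 ≈ 16.793*I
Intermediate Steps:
K(q) = 2*q*(-80 + q) (K(q) = (q + 4*(-20))*(q + q) = (q - 80)*(2*q) = (-80 + q)*(2*q) = 2*q*(-80 + q))
√(K(79) + p(555, -124)) = √(2*79*(-80 + 79) - 124) = √(2*79*(-1) - 124) = √(-158 - 124) = √(-282) = I*√282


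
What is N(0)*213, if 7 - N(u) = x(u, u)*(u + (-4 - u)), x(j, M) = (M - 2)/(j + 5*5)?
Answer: 35571/25 ≈ 1422.8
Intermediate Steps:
x(j, M) = (-2 + M)/(25 + j) (x(j, M) = (-2 + M)/(j + 25) = (-2 + M)/(25 + j))
N(u) = 7 + 4*(-2 + u)/(25 + u) (N(u) = 7 - (-2 + u)/(25 + u)*(u + (-4 - u)) = 7 - (-2 + u)/(25 + u)*(-4) = 7 - (-4)*(-2 + u)/(25 + u) = 7 + 4*(-2 + u)/(25 + u))
N(0)*213 = ((167 + 11*0)/(25 + 0))*213 = ((167 + 0)/25)*213 = ((1/25)*167)*213 = (167/25)*213 = 35571/25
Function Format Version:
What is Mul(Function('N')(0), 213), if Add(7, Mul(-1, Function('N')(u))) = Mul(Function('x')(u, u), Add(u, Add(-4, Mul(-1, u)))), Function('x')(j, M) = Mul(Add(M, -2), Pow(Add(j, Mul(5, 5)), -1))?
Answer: Rational(35571, 25) ≈ 1422.8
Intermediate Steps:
Function('x')(j, M) = Mul(Pow(Add(25, j), -1), Add(-2, M)) (Function('x')(j, M) = Mul(Add(-2, M), Pow(Add(j, 25), -1)) = Mul(Add(-2, M), Pow(Add(25, j), -1)) = Mul(Pow(Add(25, j), -1), Add(-2, M)))
Function('N')(u) = Add(7, Mul(4, Pow(Add(25, u), -1), Add(-2, u))) (Function('N')(u) = Add(7, Mul(-1, Mul(Mul(Pow(Add(25, u), -1), Add(-2, u)), Add(u, Add(-4, Mul(-1, u)))))) = Add(7, Mul(-1, Mul(Mul(Pow(Add(25, u), -1), Add(-2, u)), -4))) = Add(7, Mul(-1, Mul(-4, Pow(Add(25, u), -1), Add(-2, u)))) = Add(7, Mul(4, Pow(Add(25, u), -1), Add(-2, u))))
Mul(Function('N')(0), 213) = Mul(Mul(Pow(Add(25, 0), -1), Add(167, Mul(11, 0))), 213) = Mul(Mul(Pow(25, -1), Add(167, 0)), 213) = Mul(Mul(Rational(1, 25), 167), 213) = Mul(Rational(167, 25), 213) = Rational(35571, 25)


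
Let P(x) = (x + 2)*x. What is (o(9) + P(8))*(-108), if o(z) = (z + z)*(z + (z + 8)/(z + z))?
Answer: -27972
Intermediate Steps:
P(x) = x*(2 + x) (P(x) = (2 + x)*x = x*(2 + x))
o(z) = 2*z*(z + (8 + z)/(2*z)) (o(z) = (2*z)*(z + (8 + z)/((2*z))) = (2*z)*(z + (8 + z)*(1/(2*z))) = (2*z)*(z + (8 + z)/(2*z)) = 2*z*(z + (8 + z)/(2*z)))
(o(9) + P(8))*(-108) = ((8 + 9 + 2*9²) + 8*(2 + 8))*(-108) = ((8 + 9 + 2*81) + 8*10)*(-108) = ((8 + 9 + 162) + 80)*(-108) = (179 + 80)*(-108) = 259*(-108) = -27972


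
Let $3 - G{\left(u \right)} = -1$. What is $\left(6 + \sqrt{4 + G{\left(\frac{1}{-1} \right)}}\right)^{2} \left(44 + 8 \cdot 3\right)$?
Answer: $2992 + 1632 \sqrt{2} \approx 5300.0$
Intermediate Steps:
$G{\left(u \right)} = 4$ ($G{\left(u \right)} = 3 - -1 = 3 + 1 = 4$)
$\left(6 + \sqrt{4 + G{\left(\frac{1}{-1} \right)}}\right)^{2} \left(44 + 8 \cdot 3\right) = \left(6 + \sqrt{4 + 4}\right)^{2} \left(44 + 8 \cdot 3\right) = \left(6 + \sqrt{8}\right)^{2} \left(44 + 24\right) = \left(6 + 2 \sqrt{2}\right)^{2} \cdot 68 = 68 \left(6 + 2 \sqrt{2}\right)^{2}$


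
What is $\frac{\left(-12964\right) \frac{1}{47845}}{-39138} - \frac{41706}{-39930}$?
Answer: $\frac{16904200289}{16184247915} \approx 1.0445$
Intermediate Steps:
$\frac{\left(-12964\right) \frac{1}{47845}}{-39138} - \frac{41706}{-39930} = \left(-12964\right) \frac{1}{47845} \left(- \frac{1}{39138}\right) - - \frac{6951}{6655} = \left(- \frac{1852}{6835}\right) \left(- \frac{1}{39138}\right) + \frac{6951}{6655} = \frac{926}{133754115} + \frac{6951}{6655} = \frac{16904200289}{16184247915}$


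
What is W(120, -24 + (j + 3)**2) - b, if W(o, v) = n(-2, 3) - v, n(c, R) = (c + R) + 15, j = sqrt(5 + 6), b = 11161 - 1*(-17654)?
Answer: -28795 - 6*sqrt(11) ≈ -28815.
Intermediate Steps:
b = 28815 (b = 11161 + 17654 = 28815)
j = sqrt(11) ≈ 3.3166
n(c, R) = 15 + R + c (n(c, R) = (R + c) + 15 = 15 + R + c)
W(o, v) = 16 - v (W(o, v) = (15 + 3 - 2) - v = 16 - v)
W(120, -24 + (j + 3)**2) - b = (16 - (-24 + (sqrt(11) + 3)**2)) - 1*28815 = (16 - (-24 + (3 + sqrt(11))**2)) - 28815 = (16 + (24 - (3 + sqrt(11))**2)) - 28815 = (40 - (3 + sqrt(11))**2) - 28815 = -28775 - (3 + sqrt(11))**2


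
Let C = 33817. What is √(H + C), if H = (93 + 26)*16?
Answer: 189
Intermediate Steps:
H = 1904 (H = 119*16 = 1904)
√(H + C) = √(1904 + 33817) = √35721 = 189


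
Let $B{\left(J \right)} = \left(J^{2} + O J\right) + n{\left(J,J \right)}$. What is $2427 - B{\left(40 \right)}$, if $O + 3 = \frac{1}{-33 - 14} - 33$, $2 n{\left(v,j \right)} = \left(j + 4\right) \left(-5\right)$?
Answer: $\frac{111759}{47} \approx 2377.9$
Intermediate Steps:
$n{\left(v,j \right)} = -10 - \frac{5 j}{2}$ ($n{\left(v,j \right)} = \frac{\left(j + 4\right) \left(-5\right)}{2} = \frac{\left(4 + j\right) \left(-5\right)}{2} = \frac{-20 - 5 j}{2} = -10 - \frac{5 j}{2}$)
$O = - \frac{1693}{47}$ ($O = -3 + \left(\frac{1}{-33 - 14} - 33\right) = -3 - \left(33 - \frac{1}{-47}\right) = -3 - \frac{1552}{47} = - \frac{1693}{47} \approx -36.021$)
$B{\left(J \right)} = -10 + J^{2} - \frac{3621 J}{94}$ ($B{\left(J \right)} = \left(J^{2} - \frac{1693 J}{47}\right) - \left(10 + \frac{5 J}{2}\right) = -10 + J^{2} - \frac{3621 J}{94}$)
$2427 - B{\left(40 \right)} = 2427 - \left(-10 + 40^{2} - \frac{72420}{47}\right) = 2427 - \left(-10 + 1600 - \frac{72420}{47}\right) = 2427 - \frac{2310}{47} = \frac{111759}{47}$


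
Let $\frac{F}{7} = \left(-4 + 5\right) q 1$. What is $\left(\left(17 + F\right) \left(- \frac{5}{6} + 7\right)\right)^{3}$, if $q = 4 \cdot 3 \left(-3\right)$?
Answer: $- \frac{657368302375}{216} \approx -3.0434 \cdot 10^{9}$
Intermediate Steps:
$q = -36$ ($q = 12 \left(-3\right) = -36$)
$F = -252$ ($F = 7 \left(-4 + 5\right) \left(-36\right) 1 = 7 \cdot 1 \left(-36\right) 1 = 7 \left(\left(-36\right) 1\right) = 7 \left(-36\right) = -252$)
$\left(\left(17 + F\right) \left(- \frac{5}{6} + 7\right)\right)^{3} = \left(\left(17 - 252\right) \left(- \frac{5}{6} + 7\right)\right)^{3} = \left(- 235 \left(\left(-5\right) \frac{1}{6} + 7\right)\right)^{3} = \left(- 235 \left(- \frac{5}{6} + 7\right)\right)^{3} = \left(\left(-235\right) \frac{37}{6}\right)^{3} = \left(- \frac{8695}{6}\right)^{3} = - \frac{657368302375}{216}$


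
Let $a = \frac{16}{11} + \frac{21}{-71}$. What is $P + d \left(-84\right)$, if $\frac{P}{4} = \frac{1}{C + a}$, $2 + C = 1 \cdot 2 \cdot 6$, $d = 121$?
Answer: $- \frac{88576136}{8715} \approx -10164.0$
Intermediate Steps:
$C = 10$ ($C = -2 + 1 \cdot 2 \cdot 6 = -2 + 2 \cdot 6 = -2 + 12 = 10$)
$a = \frac{905}{781}$ ($a = 16 \cdot \frac{1}{11} + 21 \left(- \frac{1}{71}\right) = \frac{16}{11} - \frac{21}{71} = \frac{905}{781} \approx 1.1588$)
$P = \frac{3124}{8715}$ ($P = \frac{4}{10 + \frac{905}{781}} = \frac{4}{\frac{8715}{781}} = 4 \cdot \frac{781}{8715} = \frac{3124}{8715} \approx 0.35846$)
$P + d \left(-84\right) = \frac{3124}{8715} + 121 \left(-84\right) = \frac{3124}{8715} - 10164 = - \frac{88576136}{8715}$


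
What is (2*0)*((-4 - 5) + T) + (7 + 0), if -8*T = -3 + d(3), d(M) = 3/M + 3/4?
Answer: 7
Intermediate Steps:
d(M) = ¾ + 3/M (d(M) = 3/M + 3*(¼) = 3/M + ¾ = ¾ + 3/M)
T = 5/32 (T = -(-3 + (¾ + 3/3))/8 = -(-3 + (¾ + 3*(⅓)))/8 = -(-3 + (¾ + 1))/8 = -(-3 + 7/4)/8 = -⅛*(-5/4) = 5/32 ≈ 0.15625)
(2*0)*((-4 - 5) + T) + (7 + 0) = (2*0)*((-4 - 5) + 5/32) + (7 + 0) = 0*(-9 + 5/32) + 7 = 0*(-283/32) + 7 = 0 + 7 = 7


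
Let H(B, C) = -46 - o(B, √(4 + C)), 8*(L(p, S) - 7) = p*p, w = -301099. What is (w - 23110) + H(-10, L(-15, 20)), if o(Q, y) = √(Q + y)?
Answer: -324255 - I*√(40 - √626)/2 ≈ -3.2426e+5 - 1.9352*I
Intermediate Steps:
L(p, S) = 7 + p²/8 (L(p, S) = 7 + (p*p)/8 = 7 + p²/8)
H(B, C) = -46 - √(B + √(4 + C))
(w - 23110) + H(-10, L(-15, 20)) = (-301099 - 23110) + (-46 - √(-10 + √(4 + (7 + (⅛)*(-15)²)))) = -324209 + (-46 - √(-10 + √(4 + (7 + (⅛)*225)))) = -324209 + (-46 - √(-10 + √(4 + (7 + 225/8)))) = -324209 + (-46 - √(-10 + √(4 + 281/8))) = -324209 + (-46 - √(-10 + √(313/8))) = -324209 + (-46 - √(-10 + √626/4)) = -324255 - √(-10 + √626/4)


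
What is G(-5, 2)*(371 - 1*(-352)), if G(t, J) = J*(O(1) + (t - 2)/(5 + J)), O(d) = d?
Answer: 0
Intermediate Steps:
G(t, J) = J*(1 + (-2 + t)/(5 + J)) (G(t, J) = J*(1 + (t - 2)/(5 + J)) = J*(1 + (-2 + t)/(5 + J)))
G(-5, 2)*(371 - 1*(-352)) = (2*(3 + 2 - 5)/(5 + 2))*(371 - 1*(-352)) = (2*0/7)*(371 + 352) = (2*(⅐)*0)*723 = 0*723 = 0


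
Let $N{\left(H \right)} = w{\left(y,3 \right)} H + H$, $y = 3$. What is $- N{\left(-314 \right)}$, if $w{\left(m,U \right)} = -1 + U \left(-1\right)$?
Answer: $-942$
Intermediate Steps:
$w{\left(m,U \right)} = -1 - U$
$N{\left(H \right)} = - 3 H$ ($N{\left(H \right)} = \left(-1 - 3\right) H + H = - 4 H + H = - 3 H$)
$- N{\left(-314 \right)} = - \left(-3\right) \left(-314\right) = \left(-1\right) 942 = -942$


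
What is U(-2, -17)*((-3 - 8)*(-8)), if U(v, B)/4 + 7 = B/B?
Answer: -2112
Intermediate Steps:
U(v, B) = -24 (U(v, B) = -28 + 4*(B/B) = -28 + 4*1 = -28 + 4 = -24)
U(-2, -17)*((-3 - 8)*(-8)) = -24*(-3 - 8)*(-8) = -(-264)*(-8) = -24*88 = -2112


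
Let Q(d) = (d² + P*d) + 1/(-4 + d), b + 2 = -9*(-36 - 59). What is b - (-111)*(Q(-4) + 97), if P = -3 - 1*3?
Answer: 128369/8 ≈ 16046.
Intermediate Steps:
P = -6 (P = -3 - 3 = -6)
b = 853 (b = -2 - 9*(-36 - 59) = -2 - 9*(-95) = -2 + 855 = 853)
Q(d) = d² + 1/(-4 + d) - 6*d (Q(d) = (d² - 6*d) + 1/(-4 + d) = d² + 1/(-4 + d) - 6*d)
b - (-111)*(Q(-4) + 97) = 853 - (-111)*((1 + (-4)³ - 10*(-4)² + 24*(-4))/(-4 - 4) + 97) = 853 - (-111)*((1 - 64 - 10*16 - 96)/(-8) + 97) = 853 - (-111)*(-(1 - 64 - 160 - 96)/8 + 97) = 853 - (-111)*(-⅛*(-319) + 97) = 853 - (-111)*(319/8 + 97) = 853 - (-111)*1095/8 = 853 - 1*(-121545/8) = 853 + 121545/8 = 128369/8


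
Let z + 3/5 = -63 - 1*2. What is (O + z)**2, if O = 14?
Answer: 66564/25 ≈ 2662.6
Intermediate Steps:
z = -328/5 (z = -3/5 + (-63 - 1*2) = -3/5 + (-63 - 2) = -3/5 - 65 = -328/5 ≈ -65.600)
(O + z)**2 = (14 - 328/5)**2 = (-258/5)**2 = 66564/25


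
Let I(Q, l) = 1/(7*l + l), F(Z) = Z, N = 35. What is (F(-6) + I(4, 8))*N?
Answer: -13405/64 ≈ -209.45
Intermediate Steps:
I(Q, l) = 1/(8*l)
(F(-6) + I(4, 8))*N = (-6 + (1/8)/8)*35 = (-6 + (1/8)*(1/8))*35 = (-6 + 1/64)*35 = -383/64*35 = -13405/64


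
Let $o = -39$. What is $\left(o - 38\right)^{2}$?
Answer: $5929$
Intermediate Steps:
$\left(o - 38\right)^{2} = \left(-39 - 38\right)^{2} = \left(-77\right)^{2} = 5929$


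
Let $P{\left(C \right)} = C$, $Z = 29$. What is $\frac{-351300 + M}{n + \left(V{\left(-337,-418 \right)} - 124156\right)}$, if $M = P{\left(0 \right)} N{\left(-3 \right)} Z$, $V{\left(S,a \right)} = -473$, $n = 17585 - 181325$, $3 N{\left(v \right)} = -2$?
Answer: $\frac{117100}{96123} \approx 1.2182$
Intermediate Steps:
$N{\left(v \right)} = - \frac{2}{3}$ ($N{\left(v \right)} = \frac{1}{3} \left(-2\right) = - \frac{2}{3}$)
$n = -163740$ ($n = 17585 - 181325 = -163740$)
$M = 0$ ($M = 0 \left(- \frac{2}{3}\right) 29 = 0 \cdot 29 = 0$)
$\frac{-351300 + M}{n + \left(V{\left(-337,-418 \right)} - 124156\right)} = \frac{-351300 + 0}{-163740 - 124629} = - \frac{351300}{-163740 - 124629} = - \frac{351300}{-288369} = \left(-351300\right) \left(- \frac{1}{288369}\right) = \frac{117100}{96123}$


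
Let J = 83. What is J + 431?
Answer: 514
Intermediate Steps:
J + 431 = 83 + 431 = 514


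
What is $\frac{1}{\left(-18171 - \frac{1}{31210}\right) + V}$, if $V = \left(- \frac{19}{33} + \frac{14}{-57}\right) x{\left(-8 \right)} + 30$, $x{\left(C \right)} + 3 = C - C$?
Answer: $- \frac{6522890}{118315674549} \approx -5.5131 \cdot 10^{-5}$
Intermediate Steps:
$x{\left(C \right)} = -3$ ($x{\left(C \right)} = -3 + \left(C - C\right) = -3 + 0 = -3$)
$V = \frac{6785}{209}$ ($V = \left(- \frac{19}{33} + \frac{14}{-57}\right) \left(-3\right) + 30 = \left(\left(-19\right) \frac{1}{33} + 14 \left(- \frac{1}{57}\right)\right) \left(-3\right) + 30 = \left(- \frac{19}{33} - \frac{14}{57}\right) \left(-3\right) + 30 = \left(- \frac{515}{627}\right) \left(-3\right) + 30 = \frac{515}{209} + 30 = \frac{6785}{209} \approx 32.464$)
$\frac{1}{\left(-18171 - \frac{1}{31210}\right) + V} = \frac{1}{\left(-18171 - \frac{1}{31210}\right) + \frac{6785}{209}} = \frac{1}{- \frac{567116911}{31210} + \frac{6785}{209}} = \frac{1}{- \frac{118315674549}{6522890}} = - \frac{6522890}{118315674549}$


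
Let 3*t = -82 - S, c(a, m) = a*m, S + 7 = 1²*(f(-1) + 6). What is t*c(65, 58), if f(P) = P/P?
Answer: -309140/3 ≈ -1.0305e+5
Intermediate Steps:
f(P) = 1
S = 0 (S = -7 + 1²*(1 + 6) = -7 + 1*7 = -7 + 7 = 0)
t = -82/3 (t = (-82 - 1*0)/3 = (-82 + 0)/3 = (⅓)*(-82) = -82/3 ≈ -27.333)
t*c(65, 58) = -5330*58/3 = -82/3*3770 = -309140/3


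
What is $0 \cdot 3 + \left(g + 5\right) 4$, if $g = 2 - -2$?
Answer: $36$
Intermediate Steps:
$g = 4$ ($g = 2 + 2 = 4$)
$0 \cdot 3 + \left(g + 5\right) 4 = 0 \cdot 3 + \left(4 + 5\right) 4 = 0 + 9 \cdot 4 = 0 + 36 = 36$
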